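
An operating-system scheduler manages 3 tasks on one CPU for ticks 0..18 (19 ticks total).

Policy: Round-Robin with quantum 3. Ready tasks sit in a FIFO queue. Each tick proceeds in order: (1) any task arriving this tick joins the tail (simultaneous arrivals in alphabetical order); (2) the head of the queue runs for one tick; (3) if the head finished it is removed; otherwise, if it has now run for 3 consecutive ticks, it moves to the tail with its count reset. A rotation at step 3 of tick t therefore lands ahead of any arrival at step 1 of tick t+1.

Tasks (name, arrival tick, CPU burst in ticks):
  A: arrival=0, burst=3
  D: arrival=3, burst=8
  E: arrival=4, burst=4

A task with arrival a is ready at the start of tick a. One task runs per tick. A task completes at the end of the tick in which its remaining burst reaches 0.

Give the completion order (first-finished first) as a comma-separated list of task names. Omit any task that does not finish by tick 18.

completion order = A, E, D

t=0: queue=[A] q_used=0 → run A
t=1: queue=[A] q_used=1 → run A
t=2: queue=[A] q_used=2 → run A
t=3: queue=[D] q_used=0 → run D
t=4: queue=[D,E] q_used=1 → run D
t=5: queue=[D,E] q_used=2 → run D
t=6: queue=[E,D] q_used=0 → run E
t=7: queue=[E,D] q_used=1 → run E
t=8: queue=[E,D] q_used=2 → run E
t=9: queue=[D,E] q_used=0 → run D
t=10: queue=[D,E] q_used=1 → run D
t=11: queue=[D,E] q_used=2 → run D
t=12: queue=[E,D] q_used=0 → run E
t=13: queue=[D] q_used=0 → run D
t=14: queue=[D] q_used=1 → run D
t=15: (idle)
t=16: (idle)
t=17: (idle)
t=18: (idle)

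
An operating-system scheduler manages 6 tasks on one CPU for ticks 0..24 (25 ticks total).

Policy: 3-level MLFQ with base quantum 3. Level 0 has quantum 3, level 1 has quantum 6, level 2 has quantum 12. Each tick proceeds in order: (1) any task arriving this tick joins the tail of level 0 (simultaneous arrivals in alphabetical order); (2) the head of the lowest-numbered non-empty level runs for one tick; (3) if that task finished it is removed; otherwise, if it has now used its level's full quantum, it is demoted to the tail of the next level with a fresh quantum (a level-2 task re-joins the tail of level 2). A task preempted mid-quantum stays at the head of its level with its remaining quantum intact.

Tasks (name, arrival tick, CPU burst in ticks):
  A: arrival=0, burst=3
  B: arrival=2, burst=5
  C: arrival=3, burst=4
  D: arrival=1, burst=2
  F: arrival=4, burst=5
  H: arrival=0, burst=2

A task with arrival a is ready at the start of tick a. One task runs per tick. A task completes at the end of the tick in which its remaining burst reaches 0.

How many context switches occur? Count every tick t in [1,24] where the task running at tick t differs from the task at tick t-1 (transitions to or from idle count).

t=0: L0/L1/L2 = AH/-/- → run A
t=1: L0/L1/L2 = AHD/-/- → run A
t=2: L0/L1/L2 = AHDB/-/- → run A
t=3: L0/L1/L2 = HDBC/-/- → run H
t=4: L0/L1/L2 = HDBCF/-/- → run H
t=5: L0/L1/L2 = DBCF/-/- → run D
t=6: L0/L1/L2 = DBCF/-/- → run D
t=7: L0/L1/L2 = BCF/-/- → run B
t=8: L0/L1/L2 = BCF/-/- → run B
t=9: L0/L1/L2 = BCF/-/- → run B
t=10: L0/L1/L2 = CF/B/- → run C
t=11: L0/L1/L2 = CF/B/- → run C
t=12: L0/L1/L2 = CF/B/- → run C
t=13: L0/L1/L2 = F/BC/- → run F
t=14: L0/L1/L2 = F/BC/- → run F
t=15: L0/L1/L2 = F/BC/- → run F
t=16: L0/L1/L2 = -/BCF/- → run B
t=17: L0/L1/L2 = -/BCF/- → run B
t=18: L0/L1/L2 = -/CF/- → run C
t=19: L0/L1/L2 = -/F/- → run F
t=20: L0/L1/L2 = -/F/- → run F
t=21: (idle)
t=22: (idle)
t=23: (idle)
t=24: (idle)

context switches = 9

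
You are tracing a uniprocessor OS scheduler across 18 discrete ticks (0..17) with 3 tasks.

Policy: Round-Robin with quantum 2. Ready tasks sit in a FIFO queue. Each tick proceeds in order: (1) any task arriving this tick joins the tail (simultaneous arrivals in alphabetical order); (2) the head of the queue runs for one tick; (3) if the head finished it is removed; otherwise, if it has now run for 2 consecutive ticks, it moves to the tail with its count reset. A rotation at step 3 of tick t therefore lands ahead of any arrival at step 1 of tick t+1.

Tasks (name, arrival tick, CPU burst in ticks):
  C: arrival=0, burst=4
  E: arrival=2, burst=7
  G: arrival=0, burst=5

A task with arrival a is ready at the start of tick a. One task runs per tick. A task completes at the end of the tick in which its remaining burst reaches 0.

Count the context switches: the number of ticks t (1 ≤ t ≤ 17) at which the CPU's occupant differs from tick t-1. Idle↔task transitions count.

context switches = 8

t=0: queue=[C,G] q_used=0 → run C
t=1: queue=[C,G] q_used=1 → run C
t=2: queue=[G,C,E] q_used=0 → run G
t=3: queue=[G,C,E] q_used=1 → run G
t=4: queue=[C,E,G] q_used=0 → run C
t=5: queue=[C,E,G] q_used=1 → run C
t=6: queue=[E,G] q_used=0 → run E
t=7: queue=[E,G] q_used=1 → run E
t=8: queue=[G,E] q_used=0 → run G
t=9: queue=[G,E] q_used=1 → run G
t=10: queue=[E,G] q_used=0 → run E
t=11: queue=[E,G] q_used=1 → run E
t=12: queue=[G,E] q_used=0 → run G
t=13: queue=[E] q_used=0 → run E
t=14: queue=[E] q_used=1 → run E
t=15: queue=[E] q_used=0 → run E
t=16: (idle)
t=17: (idle)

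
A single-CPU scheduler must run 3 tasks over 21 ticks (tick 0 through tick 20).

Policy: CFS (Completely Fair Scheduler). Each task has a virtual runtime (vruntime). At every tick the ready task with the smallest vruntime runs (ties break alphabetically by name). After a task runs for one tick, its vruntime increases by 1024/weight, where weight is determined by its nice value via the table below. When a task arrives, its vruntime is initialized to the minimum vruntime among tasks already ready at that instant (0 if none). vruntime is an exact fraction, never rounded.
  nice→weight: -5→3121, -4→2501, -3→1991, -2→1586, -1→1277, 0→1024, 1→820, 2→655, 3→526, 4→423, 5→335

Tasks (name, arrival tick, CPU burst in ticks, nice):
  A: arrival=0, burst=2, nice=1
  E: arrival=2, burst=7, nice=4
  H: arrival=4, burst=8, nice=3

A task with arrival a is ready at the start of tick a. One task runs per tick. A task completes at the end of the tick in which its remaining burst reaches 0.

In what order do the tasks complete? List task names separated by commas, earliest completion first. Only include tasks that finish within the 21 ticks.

t=0: vr[A=0] → run A
t=1: vr[A=256/205] → run A
t=2: vr[E=0] → run E
t=3: vr[E=1024/423] → run E
t=4: vr[E=2048/423 H=2048/423] → run E
t=5: vr[E=1024/141 H=2048/423] → run H
t=6: vr[E=1024/141 H=755200/111249] → run H
t=7: vr[E=1024/141 H=971776/111249] → run E
t=8: vr[E=4096/423 H=971776/111249] → run H
t=9: vr[E=4096/423 H=1188352/111249] → run E
t=10: vr[E=5120/423 H=1188352/111249] → run H
t=11: vr[E=5120/423 H=1404928/111249] → run E
t=12: vr[E=2048/141 H=1404928/111249] → run H
t=13: vr[E=2048/141 H=1621504/111249] → run E
t=14: vr[H=1621504/111249] → run H
t=15: vr[H=1838080/111249] → run H
t=16: vr[H=2054656/111249] → run H
t=17: (idle)
t=18: (idle)
t=19: (idle)
t=20: (idle)

completion order = A, E, H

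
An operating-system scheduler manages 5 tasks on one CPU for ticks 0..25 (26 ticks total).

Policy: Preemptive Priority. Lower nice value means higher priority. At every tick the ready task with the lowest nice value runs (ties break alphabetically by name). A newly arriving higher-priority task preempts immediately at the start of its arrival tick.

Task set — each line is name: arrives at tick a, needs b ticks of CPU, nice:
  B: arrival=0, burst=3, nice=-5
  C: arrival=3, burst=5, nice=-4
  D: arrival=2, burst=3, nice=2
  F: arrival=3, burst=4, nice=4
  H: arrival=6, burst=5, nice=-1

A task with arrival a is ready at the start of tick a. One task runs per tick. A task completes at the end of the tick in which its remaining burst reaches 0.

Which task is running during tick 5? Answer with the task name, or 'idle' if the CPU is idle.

t=0: ready={B} → run B
t=1: ready={B} → run B
t=2: ready={B,D} → run B
t=3: ready={C,D,F} → run C
t=4: ready={C,D,F} → run C
t=5: ready={C,D,F} → run C
t=6: ready={C,D,F,H} → run C
t=7: ready={C,D,F,H} → run C
t=8: ready={D,F,H} → run H
t=9: ready={D,F,H} → run H
t=10: ready={D,F,H} → run H
t=11: ready={D,F,H} → run H
t=12: ready={D,F,H} → run H
t=13: ready={D,F} → run D
t=14: ready={D,F} → run D
t=15: ready={D,F} → run D
t=16: ready={F} → run F
t=17: ready={F} → run F
t=18: ready={F} → run F
t=19: ready={F} → run F
t=20: (idle)
t=21: (idle)
t=22: (idle)
t=23: (idle)
t=24: (idle)
t=25: (idle)

running at tick 5 = C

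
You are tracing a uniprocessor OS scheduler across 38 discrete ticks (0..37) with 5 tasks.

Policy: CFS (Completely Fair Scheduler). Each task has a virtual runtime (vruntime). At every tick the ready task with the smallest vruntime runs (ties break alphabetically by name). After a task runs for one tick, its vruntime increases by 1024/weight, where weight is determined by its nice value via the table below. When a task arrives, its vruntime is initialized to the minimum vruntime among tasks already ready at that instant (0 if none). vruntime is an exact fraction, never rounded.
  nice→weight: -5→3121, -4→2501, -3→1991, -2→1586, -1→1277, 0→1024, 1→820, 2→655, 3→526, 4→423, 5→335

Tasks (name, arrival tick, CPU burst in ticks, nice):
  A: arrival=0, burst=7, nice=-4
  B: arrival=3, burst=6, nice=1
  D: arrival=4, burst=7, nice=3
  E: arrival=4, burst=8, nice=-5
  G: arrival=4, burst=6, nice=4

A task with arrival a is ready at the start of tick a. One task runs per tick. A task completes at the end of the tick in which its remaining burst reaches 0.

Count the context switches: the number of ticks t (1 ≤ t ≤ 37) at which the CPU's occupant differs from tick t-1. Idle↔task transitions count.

t=0: vr[A=0] → run A
t=1: vr[A=1024/2501] → run A
t=2: vr[A=2048/2501] → run A
t=3: vr[A=3072/2501 B=3072/2501] → run A
t=4: vr[A=4096/2501 B=3072/2501 D=3072/2501 E=3072/2501 G=3072/2501] → run B
t=5: vr[A=4096/2501 B=30976/12505 D=3072/2501 E=3072/2501 G=3072/2501] → run D
t=6: vr[A=4096/2501 B=30976/12505 D=2088448/657763 E=3072/2501 G=3072/2501] → run E
t=7: vr[A=4096/2501 B=30976/12505 D=2088448/657763 E=12148736/7805621 G=3072/2501] → run G
t=8: vr[A=4096/2501 B=30976/12505 D=2088448/657763 E=12148736/7805621 G=3860480/1057923] → run E
t=9: vr[A=4096/2501 B=30976/12505 D=2088448/657763 E=14709760/7805621 G=3860480/1057923] → run A
t=10: vr[A=5120/2501 B=30976/12505 D=2088448/657763 E=14709760/7805621 G=3860480/1057923] → run E
t=11: vr[A=5120/2501 B=30976/12505 D=2088448/657763 E=17270784/7805621 G=3860480/1057923] → run A
t=12: vr[A=6144/2501 B=30976/12505 D=2088448/657763 E=17270784/7805621 G=3860480/1057923] → run E
t=13: vr[A=6144/2501 B=30976/12505 D=2088448/657763 E=19831808/7805621 G=3860480/1057923] → run A
t=14: vr[B=30976/12505 D=2088448/657763 E=19831808/7805621 G=3860480/1057923] → run B
t=15: vr[B=46592/12505 D=2088448/657763 E=19831808/7805621 G=3860480/1057923] → run E
t=16: vr[B=46592/12505 D=2088448/657763 E=22392832/7805621 G=3860480/1057923] → run E
t=17: vr[B=46592/12505 D=2088448/657763 E=24953856/7805621 G=3860480/1057923] → run D
t=18: vr[B=46592/12505 D=3368960/657763 E=24953856/7805621 G=3860480/1057923] → run E
t=19: vr[B=46592/12505 D=3368960/657763 E=27514880/7805621 G=3860480/1057923] → run E
t=20: vr[B=46592/12505 D=3368960/657763 G=3860480/1057923] → run G
t=21: vr[B=46592/12505 D=3368960/657763 G=6421504/1057923] → run B
t=22: vr[B=62208/12505 D=3368960/657763 G=6421504/1057923] → run B
t=23: vr[B=77824/12505 D=3368960/657763 G=6421504/1057923] → run D
t=24: vr[B=77824/12505 D=4649472/657763 G=6421504/1057923] → run G
t=25: vr[B=77824/12505 D=4649472/657763 G=2994176/352641] → run B
t=26: vr[B=18688/2501 D=4649472/657763 G=2994176/352641] → run D
t=27: vr[B=18688/2501 D=5929984/657763 G=2994176/352641] → run B
t=28: vr[D=5929984/657763 G=2994176/352641] → run G
t=29: vr[D=5929984/657763 G=11543552/1057923] → run D
t=30: vr[D=7210496/657763 G=11543552/1057923] → run G
t=31: vr[D=7210496/657763 G=14104576/1057923] → run D
t=32: vr[D=8491008/657763 G=14104576/1057923] → run D
t=33: vr[G=14104576/1057923] → run G
t=34: (idle)
t=35: (idle)
t=36: (idle)
t=37: (idle)

context switches = 27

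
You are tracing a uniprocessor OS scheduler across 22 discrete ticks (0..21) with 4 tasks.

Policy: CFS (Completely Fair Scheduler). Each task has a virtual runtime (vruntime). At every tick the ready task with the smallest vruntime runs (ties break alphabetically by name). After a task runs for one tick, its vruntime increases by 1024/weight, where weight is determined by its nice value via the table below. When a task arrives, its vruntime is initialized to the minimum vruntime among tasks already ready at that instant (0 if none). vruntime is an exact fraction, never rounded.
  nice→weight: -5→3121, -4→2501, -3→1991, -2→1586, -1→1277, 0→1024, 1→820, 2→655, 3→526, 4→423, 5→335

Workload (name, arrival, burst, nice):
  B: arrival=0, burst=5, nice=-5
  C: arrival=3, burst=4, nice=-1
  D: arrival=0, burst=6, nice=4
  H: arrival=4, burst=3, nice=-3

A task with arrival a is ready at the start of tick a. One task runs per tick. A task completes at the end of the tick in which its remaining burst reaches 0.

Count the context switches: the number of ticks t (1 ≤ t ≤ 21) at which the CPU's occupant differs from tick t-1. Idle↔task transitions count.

context switches = 14

t=0: vr[B=0 D=0] → run B
t=1: vr[B=1024/3121 D=0] → run D
t=2: vr[B=1024/3121 D=1024/423] → run B
t=3: vr[B=2048/3121 C=2048/3121 D=1024/423] → run B
t=4: vr[B=3072/3121 C=2048/3121 D=1024/423 H=2048/3121] → run C
t=5: vr[B=3072/3121 C=5811200/3985517 D=1024/423 H=2048/3121] → run H
t=6: vr[B=3072/3121 C=5811200/3985517 D=1024/423 H=7273472/6213911] → run B
t=7: vr[B=4096/3121 C=5811200/3985517 D=1024/423 H=7273472/6213911] → run H
t=8: vr[B=4096/3121 C=5811200/3985517 D=1024/423 H=10469376/6213911] → run B
t=9: vr[C=5811200/3985517 D=1024/423 H=10469376/6213911] → run C
t=10: vr[C=9007104/3985517 D=1024/423 H=10469376/6213911] → run H
t=11: vr[C=9007104/3985517 D=1024/423] → run C
t=12: vr[C=12203008/3985517 D=1024/423] → run D
t=13: vr[C=12203008/3985517 D=2048/423] → run C
t=14: vr[D=2048/423] → run D
t=15: vr[D=1024/141] → run D
t=16: vr[D=4096/423] → run D
t=17: vr[D=5120/423] → run D
t=18: (idle)
t=19: (idle)
t=20: (idle)
t=21: (idle)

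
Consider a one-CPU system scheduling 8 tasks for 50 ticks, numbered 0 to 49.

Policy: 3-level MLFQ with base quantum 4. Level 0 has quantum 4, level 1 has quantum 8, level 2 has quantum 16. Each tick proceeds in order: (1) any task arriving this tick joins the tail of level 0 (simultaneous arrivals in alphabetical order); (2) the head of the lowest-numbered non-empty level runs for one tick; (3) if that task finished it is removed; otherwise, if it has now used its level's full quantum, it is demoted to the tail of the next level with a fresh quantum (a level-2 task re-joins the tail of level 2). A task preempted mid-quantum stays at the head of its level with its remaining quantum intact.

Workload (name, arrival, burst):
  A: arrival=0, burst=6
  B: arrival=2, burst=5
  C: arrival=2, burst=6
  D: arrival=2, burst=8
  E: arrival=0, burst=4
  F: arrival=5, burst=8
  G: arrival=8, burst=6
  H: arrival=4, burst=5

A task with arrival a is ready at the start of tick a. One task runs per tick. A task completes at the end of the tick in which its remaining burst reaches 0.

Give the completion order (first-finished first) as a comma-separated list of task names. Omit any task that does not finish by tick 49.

t=0: L0/L1/L2 = AE/-/- → run A
t=1: L0/L1/L2 = AE/-/- → run A
t=2: L0/L1/L2 = AEBCD/-/- → run A
t=3: L0/L1/L2 = AEBCD/-/- → run A
t=4: L0/L1/L2 = EBCDH/A/- → run E
t=5: L0/L1/L2 = EBCDHF/A/- → run E
t=6: L0/L1/L2 = EBCDHF/A/- → run E
t=7: L0/L1/L2 = EBCDHF/A/- → run E
t=8: L0/L1/L2 = BCDHFG/A/- → run B
t=9: L0/L1/L2 = BCDHFG/A/- → run B
t=10: L0/L1/L2 = BCDHFG/A/- → run B
t=11: L0/L1/L2 = BCDHFG/A/- → run B
t=12: L0/L1/L2 = CDHFG/AB/- → run C
t=13: L0/L1/L2 = CDHFG/AB/- → run C
t=14: L0/L1/L2 = CDHFG/AB/- → run C
t=15: L0/L1/L2 = CDHFG/AB/- → run C
t=16: L0/L1/L2 = DHFG/ABC/- → run D
t=17: L0/L1/L2 = DHFG/ABC/- → run D
t=18: L0/L1/L2 = DHFG/ABC/- → run D
t=19: L0/L1/L2 = DHFG/ABC/- → run D
t=20: L0/L1/L2 = HFG/ABCD/- → run H
t=21: L0/L1/L2 = HFG/ABCD/- → run H
t=22: L0/L1/L2 = HFG/ABCD/- → run H
t=23: L0/L1/L2 = HFG/ABCD/- → run H
t=24: L0/L1/L2 = FG/ABCDH/- → run F
t=25: L0/L1/L2 = FG/ABCDH/- → run F
t=26: L0/L1/L2 = FG/ABCDH/- → run F
t=27: L0/L1/L2 = FG/ABCDH/- → run F
t=28: L0/L1/L2 = G/ABCDHF/- → run G
t=29: L0/L1/L2 = G/ABCDHF/- → run G
t=30: L0/L1/L2 = G/ABCDHF/- → run G
t=31: L0/L1/L2 = G/ABCDHF/- → run G
t=32: L0/L1/L2 = -/ABCDHFG/- → run A
t=33: L0/L1/L2 = -/ABCDHFG/- → run A
t=34: L0/L1/L2 = -/BCDHFG/- → run B
t=35: L0/L1/L2 = -/CDHFG/- → run C
t=36: L0/L1/L2 = -/CDHFG/- → run C
t=37: L0/L1/L2 = -/DHFG/- → run D
t=38: L0/L1/L2 = -/DHFG/- → run D
t=39: L0/L1/L2 = -/DHFG/- → run D
t=40: L0/L1/L2 = -/DHFG/- → run D
t=41: L0/L1/L2 = -/HFG/- → run H
t=42: L0/L1/L2 = -/FG/- → run F
t=43: L0/L1/L2 = -/FG/- → run F
t=44: L0/L1/L2 = -/FG/- → run F
t=45: L0/L1/L2 = -/FG/- → run F
t=46: L0/L1/L2 = -/G/- → run G
t=47: L0/L1/L2 = -/G/- → run G
t=48: (idle)
t=49: (idle)

completion order = E, A, B, C, D, H, F, G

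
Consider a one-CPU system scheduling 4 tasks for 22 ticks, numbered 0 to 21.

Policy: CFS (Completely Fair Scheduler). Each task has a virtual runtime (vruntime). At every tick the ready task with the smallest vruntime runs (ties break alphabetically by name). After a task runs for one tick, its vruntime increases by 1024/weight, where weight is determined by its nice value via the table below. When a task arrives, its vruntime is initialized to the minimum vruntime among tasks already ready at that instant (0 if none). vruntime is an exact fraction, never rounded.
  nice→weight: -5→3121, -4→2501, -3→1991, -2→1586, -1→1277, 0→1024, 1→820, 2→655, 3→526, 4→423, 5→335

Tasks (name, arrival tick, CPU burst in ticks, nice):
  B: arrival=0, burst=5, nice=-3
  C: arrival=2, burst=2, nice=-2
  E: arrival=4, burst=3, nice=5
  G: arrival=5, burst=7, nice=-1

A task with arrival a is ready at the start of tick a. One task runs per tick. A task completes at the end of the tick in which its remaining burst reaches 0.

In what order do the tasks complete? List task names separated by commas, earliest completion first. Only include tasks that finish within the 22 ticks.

t=0: vr[B=0] → run B
t=1: vr[B=1024/1991] → run B
t=2: vr[B=2048/1991 C=2048/1991] → run B
t=3: vr[B=3072/1991 C=2048/1991] → run C
t=4: vr[B=3072/1991 C=2643456/1578863 E=3072/1991] → run B
t=5: vr[B=4096/1991 C=2643456/1578863 E=3072/1991 G=3072/1991] → run E
t=6: vr[B=4096/1991 C=2643456/1578863 E=3067904/666985 G=3072/1991] → run G
t=7: vr[B=4096/1991 C=2643456/1578863 E=3067904/666985 G=5961728/2542507] → run C
t=8: vr[B=4096/1991 E=3067904/666985 G=5961728/2542507] → run B
t=9: vr[E=3067904/666985 G=5961728/2542507] → run G
t=10: vr[E=3067904/666985 G=8000512/2542507] → run G
t=11: vr[E=3067904/666985 G=10039296/2542507] → run G
t=12: vr[E=3067904/666985 G=12078080/2542507] → run E
t=13: vr[E=5106688/666985 G=12078080/2542507] → run G
t=14: vr[E=5106688/666985 G=14116864/2542507] → run G
t=15: vr[E=5106688/666985 G=16155648/2542507] → run G
t=16: vr[E=5106688/666985] → run E
t=17: (idle)
t=18: (idle)
t=19: (idle)
t=20: (idle)
t=21: (idle)

completion order = C, B, G, E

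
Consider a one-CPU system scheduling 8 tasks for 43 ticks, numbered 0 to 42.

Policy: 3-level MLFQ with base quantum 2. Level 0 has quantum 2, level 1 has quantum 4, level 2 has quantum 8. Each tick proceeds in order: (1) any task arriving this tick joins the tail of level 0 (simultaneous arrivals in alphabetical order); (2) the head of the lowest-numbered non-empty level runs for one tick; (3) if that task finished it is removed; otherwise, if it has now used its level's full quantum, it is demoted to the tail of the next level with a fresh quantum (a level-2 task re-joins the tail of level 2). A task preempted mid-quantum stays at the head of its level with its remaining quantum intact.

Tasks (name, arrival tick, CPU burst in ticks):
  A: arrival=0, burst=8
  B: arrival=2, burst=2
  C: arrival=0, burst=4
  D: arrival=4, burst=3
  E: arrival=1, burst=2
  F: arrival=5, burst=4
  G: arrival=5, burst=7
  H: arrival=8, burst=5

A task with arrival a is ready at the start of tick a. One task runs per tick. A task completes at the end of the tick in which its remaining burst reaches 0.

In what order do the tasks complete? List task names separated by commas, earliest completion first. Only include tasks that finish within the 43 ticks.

completion order = E, B, C, D, F, H, A, G

t=0: L0/L1/L2 = AC/-/- → run A
t=1: L0/L1/L2 = ACE/-/- → run A
t=2: L0/L1/L2 = CEB/A/- → run C
t=3: L0/L1/L2 = CEB/A/- → run C
t=4: L0/L1/L2 = EBD/AC/- → run E
t=5: L0/L1/L2 = EBDFG/AC/- → run E
t=6: L0/L1/L2 = BDFG/AC/- → run B
t=7: L0/L1/L2 = BDFG/AC/- → run B
t=8: L0/L1/L2 = DFGH/AC/- → run D
t=9: L0/L1/L2 = DFGH/AC/- → run D
t=10: L0/L1/L2 = FGH/ACD/- → run F
t=11: L0/L1/L2 = FGH/ACD/- → run F
t=12: L0/L1/L2 = GH/ACDF/- → run G
t=13: L0/L1/L2 = GH/ACDF/- → run G
t=14: L0/L1/L2 = H/ACDFG/- → run H
t=15: L0/L1/L2 = H/ACDFG/- → run H
t=16: L0/L1/L2 = -/ACDFGH/- → run A
t=17: L0/L1/L2 = -/ACDFGH/- → run A
t=18: L0/L1/L2 = -/ACDFGH/- → run A
t=19: L0/L1/L2 = -/ACDFGH/- → run A
t=20: L0/L1/L2 = -/CDFGH/A → run C
t=21: L0/L1/L2 = -/CDFGH/A → run C
t=22: L0/L1/L2 = -/DFGH/A → run D
t=23: L0/L1/L2 = -/FGH/A → run F
t=24: L0/L1/L2 = -/FGH/A → run F
t=25: L0/L1/L2 = -/GH/A → run G
t=26: L0/L1/L2 = -/GH/A → run G
t=27: L0/L1/L2 = -/GH/A → run G
t=28: L0/L1/L2 = -/GH/A → run G
t=29: L0/L1/L2 = -/H/AG → run H
t=30: L0/L1/L2 = -/H/AG → run H
t=31: L0/L1/L2 = -/H/AG → run H
t=32: L0/L1/L2 = -/-/AG → run A
t=33: L0/L1/L2 = -/-/AG → run A
t=34: L0/L1/L2 = -/-/G → run G
t=35: (idle)
t=36: (idle)
t=37: (idle)
t=38: (idle)
t=39: (idle)
t=40: (idle)
t=41: (idle)
t=42: (idle)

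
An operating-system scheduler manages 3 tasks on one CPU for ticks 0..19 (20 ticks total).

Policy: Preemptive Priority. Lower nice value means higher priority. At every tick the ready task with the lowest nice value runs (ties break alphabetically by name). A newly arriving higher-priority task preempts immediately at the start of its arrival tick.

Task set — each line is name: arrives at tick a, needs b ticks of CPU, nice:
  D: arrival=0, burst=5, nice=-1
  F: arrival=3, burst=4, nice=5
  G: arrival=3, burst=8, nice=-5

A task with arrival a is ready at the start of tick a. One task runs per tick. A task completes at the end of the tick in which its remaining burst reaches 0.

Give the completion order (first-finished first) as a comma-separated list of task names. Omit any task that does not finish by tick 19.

t=0: ready={D} → run D
t=1: ready={D} → run D
t=2: ready={D} → run D
t=3: ready={D,F,G} → run G
t=4: ready={D,F,G} → run G
t=5: ready={D,F,G} → run G
t=6: ready={D,F,G} → run G
t=7: ready={D,F,G} → run G
t=8: ready={D,F,G} → run G
t=9: ready={D,F,G} → run G
t=10: ready={D,F,G} → run G
t=11: ready={D,F} → run D
t=12: ready={D,F} → run D
t=13: ready={F} → run F
t=14: ready={F} → run F
t=15: ready={F} → run F
t=16: ready={F} → run F
t=17: (idle)
t=18: (idle)
t=19: (idle)

completion order = G, D, F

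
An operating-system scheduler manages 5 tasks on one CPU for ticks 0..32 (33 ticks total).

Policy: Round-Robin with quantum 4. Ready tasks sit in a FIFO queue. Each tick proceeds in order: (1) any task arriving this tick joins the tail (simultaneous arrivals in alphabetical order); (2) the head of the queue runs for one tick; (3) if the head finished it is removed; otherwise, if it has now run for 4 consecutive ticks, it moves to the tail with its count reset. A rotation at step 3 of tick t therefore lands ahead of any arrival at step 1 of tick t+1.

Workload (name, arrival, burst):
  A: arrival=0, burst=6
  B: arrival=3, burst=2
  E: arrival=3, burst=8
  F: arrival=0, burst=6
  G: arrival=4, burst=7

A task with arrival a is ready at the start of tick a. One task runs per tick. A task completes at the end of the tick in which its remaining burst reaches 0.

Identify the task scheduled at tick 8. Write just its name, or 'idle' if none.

running at tick 8 = B

t=0: queue=[A,F] q_used=0 → run A
t=1: queue=[A,F] q_used=1 → run A
t=2: queue=[A,F] q_used=2 → run A
t=3: queue=[A,F,B,E] q_used=3 → run A
t=4: queue=[F,B,E,A,G] q_used=0 → run F
t=5: queue=[F,B,E,A,G] q_used=1 → run F
t=6: queue=[F,B,E,A,G] q_used=2 → run F
t=7: queue=[F,B,E,A,G] q_used=3 → run F
t=8: queue=[B,E,A,G,F] q_used=0 → run B
t=9: queue=[B,E,A,G,F] q_used=1 → run B
t=10: queue=[E,A,G,F] q_used=0 → run E
t=11: queue=[E,A,G,F] q_used=1 → run E
t=12: queue=[E,A,G,F] q_used=2 → run E
t=13: queue=[E,A,G,F] q_used=3 → run E
t=14: queue=[A,G,F,E] q_used=0 → run A
t=15: queue=[A,G,F,E] q_used=1 → run A
t=16: queue=[G,F,E] q_used=0 → run G
t=17: queue=[G,F,E] q_used=1 → run G
t=18: queue=[G,F,E] q_used=2 → run G
t=19: queue=[G,F,E] q_used=3 → run G
t=20: queue=[F,E,G] q_used=0 → run F
t=21: queue=[F,E,G] q_used=1 → run F
t=22: queue=[E,G] q_used=0 → run E
t=23: queue=[E,G] q_used=1 → run E
t=24: queue=[E,G] q_used=2 → run E
t=25: queue=[E,G] q_used=3 → run E
t=26: queue=[G] q_used=0 → run G
t=27: queue=[G] q_used=1 → run G
t=28: queue=[G] q_used=2 → run G
t=29: (idle)
t=30: (idle)
t=31: (idle)
t=32: (idle)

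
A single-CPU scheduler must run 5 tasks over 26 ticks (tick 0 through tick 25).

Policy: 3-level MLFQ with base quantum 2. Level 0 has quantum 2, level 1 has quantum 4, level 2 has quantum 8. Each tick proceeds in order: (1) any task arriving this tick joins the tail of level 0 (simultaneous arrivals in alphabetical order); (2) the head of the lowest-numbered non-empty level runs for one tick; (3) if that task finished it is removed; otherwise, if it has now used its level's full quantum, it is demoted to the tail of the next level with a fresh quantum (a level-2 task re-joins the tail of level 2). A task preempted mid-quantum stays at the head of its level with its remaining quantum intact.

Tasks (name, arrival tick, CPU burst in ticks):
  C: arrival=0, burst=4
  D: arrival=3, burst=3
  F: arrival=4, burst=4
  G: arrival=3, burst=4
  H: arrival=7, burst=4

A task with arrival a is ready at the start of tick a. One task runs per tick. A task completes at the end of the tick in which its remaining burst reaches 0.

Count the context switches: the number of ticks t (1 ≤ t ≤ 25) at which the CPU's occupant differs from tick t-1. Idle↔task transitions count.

t=0: L0/L1/L2 = C/-/- → run C
t=1: L0/L1/L2 = C/-/- → run C
t=2: L0/L1/L2 = -/C/- → run C
t=3: L0/L1/L2 = DG/C/- → run D
t=4: L0/L1/L2 = DGF/C/- → run D
t=5: L0/L1/L2 = GF/CD/- → run G
t=6: L0/L1/L2 = GF/CD/- → run G
t=7: L0/L1/L2 = FH/CDG/- → run F
t=8: L0/L1/L2 = FH/CDG/- → run F
t=9: L0/L1/L2 = H/CDGF/- → run H
t=10: L0/L1/L2 = H/CDGF/- → run H
t=11: L0/L1/L2 = -/CDGFH/- → run C
t=12: L0/L1/L2 = -/DGFH/- → run D
t=13: L0/L1/L2 = -/GFH/- → run G
t=14: L0/L1/L2 = -/GFH/- → run G
t=15: L0/L1/L2 = -/FH/- → run F
t=16: L0/L1/L2 = -/FH/- → run F
t=17: L0/L1/L2 = -/H/- → run H
t=18: L0/L1/L2 = -/H/- → run H
t=19: (idle)
t=20: (idle)
t=21: (idle)
t=22: (idle)
t=23: (idle)
t=24: (idle)
t=25: (idle)

context switches = 10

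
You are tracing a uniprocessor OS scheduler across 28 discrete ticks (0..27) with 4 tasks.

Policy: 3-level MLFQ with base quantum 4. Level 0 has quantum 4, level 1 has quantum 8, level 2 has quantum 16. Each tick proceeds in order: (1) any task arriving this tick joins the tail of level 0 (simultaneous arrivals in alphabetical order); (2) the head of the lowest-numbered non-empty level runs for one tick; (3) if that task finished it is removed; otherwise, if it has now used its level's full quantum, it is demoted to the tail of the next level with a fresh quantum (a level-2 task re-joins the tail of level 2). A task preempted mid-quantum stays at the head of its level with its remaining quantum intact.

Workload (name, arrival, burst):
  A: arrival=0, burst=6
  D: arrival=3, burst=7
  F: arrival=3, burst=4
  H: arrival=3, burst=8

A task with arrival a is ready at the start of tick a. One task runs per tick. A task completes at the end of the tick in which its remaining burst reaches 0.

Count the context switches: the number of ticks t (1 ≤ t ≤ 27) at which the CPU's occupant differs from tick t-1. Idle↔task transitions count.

context switches = 7

t=0: L0/L1/L2 = A/-/- → run A
t=1: L0/L1/L2 = A/-/- → run A
t=2: L0/L1/L2 = A/-/- → run A
t=3: L0/L1/L2 = ADFH/-/- → run A
t=4: L0/L1/L2 = DFH/A/- → run D
t=5: L0/L1/L2 = DFH/A/- → run D
t=6: L0/L1/L2 = DFH/A/- → run D
t=7: L0/L1/L2 = DFH/A/- → run D
t=8: L0/L1/L2 = FH/AD/- → run F
t=9: L0/L1/L2 = FH/AD/- → run F
t=10: L0/L1/L2 = FH/AD/- → run F
t=11: L0/L1/L2 = FH/AD/- → run F
t=12: L0/L1/L2 = H/AD/- → run H
t=13: L0/L1/L2 = H/AD/- → run H
t=14: L0/L1/L2 = H/AD/- → run H
t=15: L0/L1/L2 = H/AD/- → run H
t=16: L0/L1/L2 = -/ADH/- → run A
t=17: L0/L1/L2 = -/ADH/- → run A
t=18: L0/L1/L2 = -/DH/- → run D
t=19: L0/L1/L2 = -/DH/- → run D
t=20: L0/L1/L2 = -/DH/- → run D
t=21: L0/L1/L2 = -/H/- → run H
t=22: L0/L1/L2 = -/H/- → run H
t=23: L0/L1/L2 = -/H/- → run H
t=24: L0/L1/L2 = -/H/- → run H
t=25: (idle)
t=26: (idle)
t=27: (idle)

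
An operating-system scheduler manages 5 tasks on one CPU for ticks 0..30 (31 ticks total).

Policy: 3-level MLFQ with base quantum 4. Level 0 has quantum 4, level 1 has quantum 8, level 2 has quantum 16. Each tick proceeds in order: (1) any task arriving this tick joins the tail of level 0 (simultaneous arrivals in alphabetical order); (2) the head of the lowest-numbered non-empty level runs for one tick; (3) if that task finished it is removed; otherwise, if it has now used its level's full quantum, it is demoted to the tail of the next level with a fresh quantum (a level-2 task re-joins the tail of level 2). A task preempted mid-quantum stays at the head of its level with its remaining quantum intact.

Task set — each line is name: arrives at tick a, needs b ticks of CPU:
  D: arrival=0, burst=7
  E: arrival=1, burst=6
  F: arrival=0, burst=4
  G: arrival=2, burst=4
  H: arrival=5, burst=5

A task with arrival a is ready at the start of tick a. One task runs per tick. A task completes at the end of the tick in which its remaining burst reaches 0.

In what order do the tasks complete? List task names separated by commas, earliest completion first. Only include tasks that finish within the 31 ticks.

completion order = F, G, D, E, H

t=0: L0/L1/L2 = DF/-/- → run D
t=1: L0/L1/L2 = DFE/-/- → run D
t=2: L0/L1/L2 = DFEG/-/- → run D
t=3: L0/L1/L2 = DFEG/-/- → run D
t=4: L0/L1/L2 = FEG/D/- → run F
t=5: L0/L1/L2 = FEGH/D/- → run F
t=6: L0/L1/L2 = FEGH/D/- → run F
t=7: L0/L1/L2 = FEGH/D/- → run F
t=8: L0/L1/L2 = EGH/D/- → run E
t=9: L0/L1/L2 = EGH/D/- → run E
t=10: L0/L1/L2 = EGH/D/- → run E
t=11: L0/L1/L2 = EGH/D/- → run E
t=12: L0/L1/L2 = GH/DE/- → run G
t=13: L0/L1/L2 = GH/DE/- → run G
t=14: L0/L1/L2 = GH/DE/- → run G
t=15: L0/L1/L2 = GH/DE/- → run G
t=16: L0/L1/L2 = H/DE/- → run H
t=17: L0/L1/L2 = H/DE/- → run H
t=18: L0/L1/L2 = H/DE/- → run H
t=19: L0/L1/L2 = H/DE/- → run H
t=20: L0/L1/L2 = -/DEH/- → run D
t=21: L0/L1/L2 = -/DEH/- → run D
t=22: L0/L1/L2 = -/DEH/- → run D
t=23: L0/L1/L2 = -/EH/- → run E
t=24: L0/L1/L2 = -/EH/- → run E
t=25: L0/L1/L2 = -/H/- → run H
t=26: (idle)
t=27: (idle)
t=28: (idle)
t=29: (idle)
t=30: (idle)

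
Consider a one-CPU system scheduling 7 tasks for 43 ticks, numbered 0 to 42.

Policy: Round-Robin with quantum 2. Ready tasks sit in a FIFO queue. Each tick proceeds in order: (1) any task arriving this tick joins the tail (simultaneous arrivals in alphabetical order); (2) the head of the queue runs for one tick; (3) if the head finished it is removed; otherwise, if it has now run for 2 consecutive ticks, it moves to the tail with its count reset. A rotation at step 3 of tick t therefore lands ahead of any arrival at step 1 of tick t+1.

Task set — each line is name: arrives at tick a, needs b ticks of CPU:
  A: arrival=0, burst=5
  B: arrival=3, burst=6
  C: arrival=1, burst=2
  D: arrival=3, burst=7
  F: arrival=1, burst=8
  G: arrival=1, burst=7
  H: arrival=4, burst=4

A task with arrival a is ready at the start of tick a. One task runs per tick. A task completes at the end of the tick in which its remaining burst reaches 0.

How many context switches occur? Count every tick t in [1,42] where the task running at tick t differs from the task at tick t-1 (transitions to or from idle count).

context switches = 21

t=0: queue=[A] q_used=0 → run A
t=1: queue=[A,C,F,G] q_used=1 → run A
t=2: queue=[C,F,G,A] q_used=0 → run C
t=3: queue=[C,F,G,A,B,D] q_used=1 → run C
t=4: queue=[F,G,A,B,D,H] q_used=0 → run F
t=5: queue=[F,G,A,B,D,H] q_used=1 → run F
t=6: queue=[G,A,B,D,H,F] q_used=0 → run G
t=7: queue=[G,A,B,D,H,F] q_used=1 → run G
t=8: queue=[A,B,D,H,F,G] q_used=0 → run A
t=9: queue=[A,B,D,H,F,G] q_used=1 → run A
t=10: queue=[B,D,H,F,G,A] q_used=0 → run B
t=11: queue=[B,D,H,F,G,A] q_used=1 → run B
t=12: queue=[D,H,F,G,A,B] q_used=0 → run D
t=13: queue=[D,H,F,G,A,B] q_used=1 → run D
t=14: queue=[H,F,G,A,B,D] q_used=0 → run H
t=15: queue=[H,F,G,A,B,D] q_used=1 → run H
t=16: queue=[F,G,A,B,D,H] q_used=0 → run F
t=17: queue=[F,G,A,B,D,H] q_used=1 → run F
t=18: queue=[G,A,B,D,H,F] q_used=0 → run G
t=19: queue=[G,A,B,D,H,F] q_used=1 → run G
t=20: queue=[A,B,D,H,F,G] q_used=0 → run A
t=21: queue=[B,D,H,F,G] q_used=0 → run B
t=22: queue=[B,D,H,F,G] q_used=1 → run B
t=23: queue=[D,H,F,G,B] q_used=0 → run D
t=24: queue=[D,H,F,G,B] q_used=1 → run D
t=25: queue=[H,F,G,B,D] q_used=0 → run H
t=26: queue=[H,F,G,B,D] q_used=1 → run H
t=27: queue=[F,G,B,D] q_used=0 → run F
t=28: queue=[F,G,B,D] q_used=1 → run F
t=29: queue=[G,B,D,F] q_used=0 → run G
t=30: queue=[G,B,D,F] q_used=1 → run G
t=31: queue=[B,D,F,G] q_used=0 → run B
t=32: queue=[B,D,F,G] q_used=1 → run B
t=33: queue=[D,F,G] q_used=0 → run D
t=34: queue=[D,F,G] q_used=1 → run D
t=35: queue=[F,G,D] q_used=0 → run F
t=36: queue=[F,G,D] q_used=1 → run F
t=37: queue=[G,D] q_used=0 → run G
t=38: queue=[D] q_used=0 → run D
t=39: (idle)
t=40: (idle)
t=41: (idle)
t=42: (idle)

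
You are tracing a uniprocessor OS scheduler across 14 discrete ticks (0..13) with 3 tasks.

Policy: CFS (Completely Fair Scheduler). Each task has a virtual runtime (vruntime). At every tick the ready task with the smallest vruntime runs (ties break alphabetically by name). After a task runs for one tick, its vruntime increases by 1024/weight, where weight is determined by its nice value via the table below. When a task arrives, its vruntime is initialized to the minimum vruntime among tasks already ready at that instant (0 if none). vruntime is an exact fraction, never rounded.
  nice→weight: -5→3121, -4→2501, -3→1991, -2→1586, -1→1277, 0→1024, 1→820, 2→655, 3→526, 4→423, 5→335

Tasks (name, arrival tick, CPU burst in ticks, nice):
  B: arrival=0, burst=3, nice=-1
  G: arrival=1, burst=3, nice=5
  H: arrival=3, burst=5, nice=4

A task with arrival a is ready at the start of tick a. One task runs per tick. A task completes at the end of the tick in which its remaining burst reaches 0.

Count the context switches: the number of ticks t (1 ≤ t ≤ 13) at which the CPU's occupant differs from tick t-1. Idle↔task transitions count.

t=0: vr[B=0] → run B
t=1: vr[B=1024/1277 G=1024/1277] → run B
t=2: vr[B=2048/1277 G=1024/1277] → run G
t=3: vr[B=2048/1277 G=1650688/427795 H=2048/1277] → run B
t=4: vr[G=1650688/427795 H=2048/1277] → run H
t=5: vr[G=1650688/427795 H=2173952/540171] → run G
t=6: vr[G=2958336/427795 H=2173952/540171] → run H
t=7: vr[G=2958336/427795 H=3481600/540171] → run H
t=8: vr[G=2958336/427795 H=1596416/180057] → run G
t=9: vr[H=1596416/180057] → run H
t=10: vr[H=6096896/540171] → run H
t=11: (idle)
t=12: (idle)
t=13: (idle)

context switches = 8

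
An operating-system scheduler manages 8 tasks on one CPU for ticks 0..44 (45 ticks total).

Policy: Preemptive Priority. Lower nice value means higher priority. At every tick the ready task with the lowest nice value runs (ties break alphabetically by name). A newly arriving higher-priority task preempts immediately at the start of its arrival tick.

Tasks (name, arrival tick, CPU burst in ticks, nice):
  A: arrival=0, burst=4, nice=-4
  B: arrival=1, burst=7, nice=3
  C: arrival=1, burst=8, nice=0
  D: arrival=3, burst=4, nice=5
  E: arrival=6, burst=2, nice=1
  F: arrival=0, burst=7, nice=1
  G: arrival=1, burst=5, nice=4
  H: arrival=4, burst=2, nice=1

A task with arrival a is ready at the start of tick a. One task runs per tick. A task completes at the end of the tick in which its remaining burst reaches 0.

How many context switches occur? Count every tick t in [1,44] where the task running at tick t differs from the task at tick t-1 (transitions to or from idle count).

context switches = 8

t=0: ready={A,F} → run A
t=1: ready={A,B,C,F,G} → run A
t=2: ready={A,B,C,F,G} → run A
t=3: ready={A,B,C,D,F,G} → run A
t=4: ready={B,C,D,F,G,H} → run C
t=5: ready={B,C,D,F,G,H} → run C
t=6: ready={B,C,D,E,F,G,H} → run C
t=7: ready={B,C,D,E,F,G,H} → run C
t=8: ready={B,C,D,E,F,G,H} → run C
t=9: ready={B,C,D,E,F,G,H} → run C
t=10: ready={B,C,D,E,F,G,H} → run C
t=11: ready={B,C,D,E,F,G,H} → run C
t=12: ready={B,D,E,F,G,H} → run E
t=13: ready={B,D,E,F,G,H} → run E
t=14: ready={B,D,F,G,H} → run F
t=15: ready={B,D,F,G,H} → run F
t=16: ready={B,D,F,G,H} → run F
t=17: ready={B,D,F,G,H} → run F
t=18: ready={B,D,F,G,H} → run F
t=19: ready={B,D,F,G,H} → run F
t=20: ready={B,D,F,G,H} → run F
t=21: ready={B,D,G,H} → run H
t=22: ready={B,D,G,H} → run H
t=23: ready={B,D,G} → run B
t=24: ready={B,D,G} → run B
t=25: ready={B,D,G} → run B
t=26: ready={B,D,G} → run B
t=27: ready={B,D,G} → run B
t=28: ready={B,D,G} → run B
t=29: ready={B,D,G} → run B
t=30: ready={D,G} → run G
t=31: ready={D,G} → run G
t=32: ready={D,G} → run G
t=33: ready={D,G} → run G
t=34: ready={D,G} → run G
t=35: ready={D} → run D
t=36: ready={D} → run D
t=37: ready={D} → run D
t=38: ready={D} → run D
t=39: (idle)
t=40: (idle)
t=41: (idle)
t=42: (idle)
t=43: (idle)
t=44: (idle)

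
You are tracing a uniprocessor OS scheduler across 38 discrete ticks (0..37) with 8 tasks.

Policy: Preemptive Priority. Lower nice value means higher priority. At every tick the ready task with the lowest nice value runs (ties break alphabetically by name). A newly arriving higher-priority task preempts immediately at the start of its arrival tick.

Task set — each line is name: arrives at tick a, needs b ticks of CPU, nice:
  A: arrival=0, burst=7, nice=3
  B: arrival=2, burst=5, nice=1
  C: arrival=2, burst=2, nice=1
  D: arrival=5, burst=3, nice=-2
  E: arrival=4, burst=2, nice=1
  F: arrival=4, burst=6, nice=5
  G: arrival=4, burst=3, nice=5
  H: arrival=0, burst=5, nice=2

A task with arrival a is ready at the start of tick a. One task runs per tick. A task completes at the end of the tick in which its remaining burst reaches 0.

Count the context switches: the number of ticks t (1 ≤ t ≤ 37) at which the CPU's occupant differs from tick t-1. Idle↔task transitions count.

context switches = 10

t=0: ready={A,H} → run H
t=1: ready={A,H} → run H
t=2: ready={A,B,C,H} → run B
t=3: ready={A,B,C,H} → run B
t=4: ready={A,B,C,E,F,G,H} → run B
t=5: ready={A,B,C,D,E,F,G,H} → run D
t=6: ready={A,B,C,D,E,F,G,H} → run D
t=7: ready={A,B,C,D,E,F,G,H} → run D
t=8: ready={A,B,C,E,F,G,H} → run B
t=9: ready={A,B,C,E,F,G,H} → run B
t=10: ready={A,C,E,F,G,H} → run C
t=11: ready={A,C,E,F,G,H} → run C
t=12: ready={A,E,F,G,H} → run E
t=13: ready={A,E,F,G,H} → run E
t=14: ready={A,F,G,H} → run H
t=15: ready={A,F,G,H} → run H
t=16: ready={A,F,G,H} → run H
t=17: ready={A,F,G} → run A
t=18: ready={A,F,G} → run A
t=19: ready={A,F,G} → run A
t=20: ready={A,F,G} → run A
t=21: ready={A,F,G} → run A
t=22: ready={A,F,G} → run A
t=23: ready={A,F,G} → run A
t=24: ready={F,G} → run F
t=25: ready={F,G} → run F
t=26: ready={F,G} → run F
t=27: ready={F,G} → run F
t=28: ready={F,G} → run F
t=29: ready={F,G} → run F
t=30: ready={G} → run G
t=31: ready={G} → run G
t=32: ready={G} → run G
t=33: (idle)
t=34: (idle)
t=35: (idle)
t=36: (idle)
t=37: (idle)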